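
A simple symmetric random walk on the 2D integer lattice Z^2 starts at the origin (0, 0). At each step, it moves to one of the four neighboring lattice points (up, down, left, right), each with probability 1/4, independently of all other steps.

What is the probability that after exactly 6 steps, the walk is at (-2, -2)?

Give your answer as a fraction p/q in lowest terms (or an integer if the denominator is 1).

Let h be the number of horizontal steps (so 6-h are vertical). To end at (-2,-2) need (h-2)/2 right-steps and ((6-h)-2)/2 up-steps.
Sum over h with 2 ≤ h ≤ 4, h ≡ 0 (mod 2), 6-h ≡ 0 (mod 2):
h=2: C(6,2)·C(2,0)·C(4,1) = 15·1·4 = 60
h=4: C(6,4)·C(4,1)·C(2,0) = 15·4·1 = 60
Total favorable: 120
Total paths: 4^6 = 4096
P = 120/4096 = 15/512

Answer: 15/512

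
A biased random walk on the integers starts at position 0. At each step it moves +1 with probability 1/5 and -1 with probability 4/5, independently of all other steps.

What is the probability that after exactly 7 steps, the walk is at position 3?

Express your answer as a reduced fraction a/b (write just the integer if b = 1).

Answer: 336/78125

Derivation:
To reach position 3 after 7 steps: need 5 steps of +1 and 2 steps of -1.
Number of such sequences: C(7,5) = 21
Each has probability (1/5)^5 · (4/5)^2 = 16/78125
P = 21 · 16/78125 = 336/78125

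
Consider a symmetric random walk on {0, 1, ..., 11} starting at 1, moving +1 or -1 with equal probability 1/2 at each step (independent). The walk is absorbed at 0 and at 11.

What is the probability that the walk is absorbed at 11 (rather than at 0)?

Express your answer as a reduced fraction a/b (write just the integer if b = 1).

Answer: 1/11

Derivation:
Symmetric walk (p = 1/2): the harmonic-function argument gives P(hit 11 before 0 | start at 1) = a/N.
P = 1/11 = 1/11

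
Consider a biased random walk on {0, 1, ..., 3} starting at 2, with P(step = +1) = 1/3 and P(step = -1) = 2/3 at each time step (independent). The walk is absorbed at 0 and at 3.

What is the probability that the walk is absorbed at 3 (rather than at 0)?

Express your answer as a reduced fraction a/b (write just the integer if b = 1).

Answer: 3/7

Derivation:
Biased walk: p = 1/3, q = 2/3, r = q/p = 2
Gambler's ruin: P(hit 3 before 0 | start at 2) = (1 - r^a)/(1 - r^N)
r^2 = 4; r^3 = 8
P = (1 - 4) / (1 - 8) = -3 / -7 = 3/7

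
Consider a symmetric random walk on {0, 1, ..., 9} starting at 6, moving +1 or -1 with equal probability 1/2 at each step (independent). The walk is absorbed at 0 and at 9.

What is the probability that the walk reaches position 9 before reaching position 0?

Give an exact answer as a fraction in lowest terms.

Answer: 2/3

Derivation:
Symmetric walk (p = 1/2): the harmonic-function argument gives P(hit 9 before 0 | start at 6) = a/N.
P = 6/9 = 2/3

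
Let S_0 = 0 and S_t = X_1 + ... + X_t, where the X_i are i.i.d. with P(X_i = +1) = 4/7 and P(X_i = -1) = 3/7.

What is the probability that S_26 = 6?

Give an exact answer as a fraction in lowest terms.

Answer: 1347127831168485949440/9387480337647754305649

Derivation:
To reach position 6 after 26 steps: need 16 steps of +1 and 10 steps of -1.
Number of such sequences: C(26,16) = 5311735
Each has probability (4/7)^16 · (3/7)^10 = 253613523861504/9387480337647754305649
P = 5311735 · 253613523861504/9387480337647754305649 = 1347127831168485949440/9387480337647754305649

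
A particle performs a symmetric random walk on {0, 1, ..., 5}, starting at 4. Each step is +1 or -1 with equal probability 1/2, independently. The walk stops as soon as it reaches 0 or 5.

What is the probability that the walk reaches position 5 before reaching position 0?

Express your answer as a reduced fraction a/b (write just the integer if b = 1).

Answer: 4/5

Derivation:
Symmetric walk (p = 1/2): the harmonic-function argument gives P(hit 5 before 0 | start at 4) = a/N.
P = 4/5 = 4/5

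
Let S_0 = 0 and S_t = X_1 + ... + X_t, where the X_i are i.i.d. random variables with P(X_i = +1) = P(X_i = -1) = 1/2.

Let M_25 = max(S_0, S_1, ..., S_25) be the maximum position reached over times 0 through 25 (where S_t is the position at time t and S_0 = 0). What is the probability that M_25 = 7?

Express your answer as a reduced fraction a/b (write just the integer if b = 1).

Let M_25 = max(S_0,...,S_25). Use the reflection principle: for j ≥ 1, #{paths with M_25 ≥ j} = #{S_25 ≥ j} + #{S_25 ≥ j+1}.
By reflection, #{M_25 ≥ 7} = #{S_25 ≥ 7} + #{S_25 ≥ 8} = 3850756 + 1807781 = 5658537.
#{M_25 ≥ 8} = #{S_25 ≥ 8} + #{S_25 ≥ 9} = 1807781 + 1807781 = 3615562.
#{M_25 = 7} = 5658537 - 3615562 = 2042975.
P(M_25 = 7) = 2042975/33554432 = 2042975/33554432

Answer: 2042975/33554432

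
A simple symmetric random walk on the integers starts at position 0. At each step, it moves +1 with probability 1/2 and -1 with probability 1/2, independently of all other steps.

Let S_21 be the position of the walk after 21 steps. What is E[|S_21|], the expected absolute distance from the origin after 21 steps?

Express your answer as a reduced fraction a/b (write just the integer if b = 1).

S_21 takes values m ≡ 1 (mod 2) with |m| ≤ 21; P(S_21=m) = C(21,(21+m)/2)/2^21.
Total paths: 2^21 = 2097152
Distribution: P(S=-21)=1/2097152, P(S=-19)=21/2097152, P(S=-17)=210/2097152, P(S=-15)=1330/2097152, P(S=-13)=5985/2097152, P(S=-11)=20349/2097152, P(S=-9)=54264/2097152, P(S=-7)=116280/2097152, P(S=-5)=203490/2097152, P(S=-3)=293930/2097152, P(S=-1)=352716/2097152, P(S=1)=352716/2097152, P(S=3)=293930/2097152, P(S=5)=203490/2097152, P(S=7)=116280/2097152, P(S=9)=54264/2097152, P(S=11)=20349/2097152, P(S=13)=5985/2097152, P(S=15)=1330/2097152, P(S=17)=210/2097152, P(S=19)=21/2097152, P(S=21)=1/2097152
E[|S_21|] = Σ_m |m|·P(S_21=m) = 7759752/2097152 = 969969/262144

Answer: 969969/262144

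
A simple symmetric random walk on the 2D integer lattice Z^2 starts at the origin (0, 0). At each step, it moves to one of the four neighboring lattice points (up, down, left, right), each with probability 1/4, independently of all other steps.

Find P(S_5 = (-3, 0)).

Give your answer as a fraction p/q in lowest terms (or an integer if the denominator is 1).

Let h be the number of horizontal steps (so 5-h are vertical). To end at (-3,0) need (h-3)/2 right-steps and ((5-h)+0)/2 up-steps.
Sum over h with 3 ≤ h ≤ 5, h ≡ 1 (mod 2), 5-h ≡ 0 (mod 2):
h=3: C(5,3)·C(3,0)·C(2,1) = 10·1·2 = 20
h=5: C(5,5)·C(5,1)·C(0,0) = 1·5·1 = 5
Total favorable: 25
Total paths: 4^5 = 1024
P = 25/1024 = 25/1024

Answer: 25/1024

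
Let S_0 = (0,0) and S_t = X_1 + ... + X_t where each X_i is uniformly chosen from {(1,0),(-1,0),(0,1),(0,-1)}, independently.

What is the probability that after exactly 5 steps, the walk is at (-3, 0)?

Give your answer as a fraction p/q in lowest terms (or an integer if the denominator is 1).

Let h be the number of horizontal steps (so 5-h are vertical). To end at (-3,0) need (h-3)/2 right-steps and ((5-h)+0)/2 up-steps.
Sum over h with 3 ≤ h ≤ 5, h ≡ 1 (mod 2), 5-h ≡ 0 (mod 2):
h=3: C(5,3)·C(3,0)·C(2,1) = 10·1·2 = 20
h=5: C(5,5)·C(5,1)·C(0,0) = 1·5·1 = 5
Total favorable: 25
Total paths: 4^5 = 1024
P = 25/1024 = 25/1024

Answer: 25/1024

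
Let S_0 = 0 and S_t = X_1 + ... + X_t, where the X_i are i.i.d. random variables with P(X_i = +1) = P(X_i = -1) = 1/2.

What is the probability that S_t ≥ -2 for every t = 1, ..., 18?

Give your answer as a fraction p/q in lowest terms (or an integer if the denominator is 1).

Answer: 17017/32768

Derivation:
Let f(t,s) = #length-t paths at position s with S_1..S_t all ≥ -2.
f(t,s) = f(t-1,s-1) + f(t-1,s+1) for s ≥ -2; f(t,s) = 0 for s < -2.
t=0: f(0,0)=1
t=1: f(1,-1)=1 f(1,1)=1
t=2: f(2,-2)=1 f(2,0)=2 f(2,2)=1
t=3: f(3,-1)=3 f(3,1)=3 f(3,3)=1
t=4: f(4,-2)=3 f(4,0)=6 f(4,2)=4 f(4,4)=1
t=5: f(5,-1)=9 f(5,1)=10 f(5,3)=5 f(5,5)=1
t=6: f(6,-2)=9 f(6,0)=19 f(6,2)=15 f(6,4)=6 f(6,6)=1
t=7: f(7,-1)=28 f(7,1)=34 f(7,3)=21 f(7,5)=7 f(7,7)=1
t=8: f(8,-2)=28 f(8,0)=62 f(8,2)=55 f(8,4)=28 f(8,6)=8 f(8,8)=1
t=9: f(9,-1)=90 f(9,1)=117 f(9,3)=83 f(9,5)=36 f(9,7)=9 f(9,9)=1
t=10: f(10,-2)=90 f(10,0)=207 f(10,2)=200 f(10,4)=119 f(10,6)=45 f(10,8)=10 f(10,10)=1
t=11: f(11,-1)=297 f(11,1)=407 f(11,3)=319 f(11,5)=164 f(11,7)=55 f(11,9)=11 f(11,11)=1
t=12: f(12,-2)=297 f(12,0)=704 f(12,2)=726 f(12,4)=483 f(12,6)=219 f(12,8)=66 f(12,10)=12 f(12,12)=1
t=13: f(13,-1)=1001 f(13,1)=1430 f(13,3)=1209 f(13,5)=702 f(13,7)=285 f(13,9)=78 f(13,11)=13 f(13,13)=1
t=14: f(14,-2)=1001 f(14,0)=2431 f(14,2)=2639 f(14,4)=1911 f(14,6)=987 f(14,8)=363 f(14,10)=91 f(14,12)=14 f(14,14)=1
t=15: f(15,-1)=3432 f(15,1)=5070 f(15,3)=4550 f(15,5)=2898 f(15,7)=1350 f(15,9)=454 f(15,11)=105 f(15,13)=15 f(15,15)=1
t=16: f(16,-2)=3432 f(16,0)=8502 f(16,2)=9620 f(16,4)=7448 f(16,6)=4248 f(16,8)=1804 f(16,10)=559 f(16,12)=120 f(16,14)=16 f(16,16)=1
t=17: f(17,-1)=11934 f(17,1)=18122 f(17,3)=17068 f(17,5)=11696 f(17,7)=6052 f(17,9)=2363 f(17,11)=679 f(17,13)=136 f(17,15)=17 f(17,17)=1
t=18: f(18,-2)=11934 f(18,0)=30056 f(18,2)=35190 f(18,4)=28764 f(18,6)=17748 f(18,8)=8415 f(18,10)=3042 f(18,12)=815 f(18,14)=153 f(18,16)=18 f(18,18)=1
Σ_s f(18,s) = 136136
P = 136136/262144 = 17017/32768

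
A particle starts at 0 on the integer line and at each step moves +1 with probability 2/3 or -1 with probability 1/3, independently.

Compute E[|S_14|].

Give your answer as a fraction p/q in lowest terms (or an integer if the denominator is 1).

S_14 takes values m ≡ 0 (mod 2) with |m| ≤ 14; P(S_14=m) = C(14,(14+m)/2) · (2/3)^((14+m)/2) · (1/3)^((14-m)/2).
Distribution: P(S=-14)=1/4782969, P(S=-12)=28/4782969, P(S=-10)=364/4782969, P(S=-8)=2912/4782969, P(S=-6)=16016/4782969, P(S=-4)=64064/4782969, P(S=-2)=64064/1594323, P(S=0)=146432/1594323, P(S=2)=256256/1594323, P(S=4)=1025024/4782969, P(S=6)=1025024/4782969, P(S=8)=745472/4782969, P(S=10)=372736/4782969, P(S=12)=114688/4782969, P(S=14)=16384/4782969
E[|S_14|] = Σ_m |m|·P(S_14=m) = 7949522/1594323

Answer: 7949522/1594323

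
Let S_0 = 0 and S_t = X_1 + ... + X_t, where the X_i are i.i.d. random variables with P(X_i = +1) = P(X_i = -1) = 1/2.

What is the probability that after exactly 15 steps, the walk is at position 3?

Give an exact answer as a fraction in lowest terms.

Answer: 5005/32768

Derivation:
To reach position 3 after 15 steps: need 9 steps of +1 and 6 of -1.
Favorable paths: C(15,9) = 5005
Total paths: 2^15 = 32768
P = 5005/32768 = 5005/32768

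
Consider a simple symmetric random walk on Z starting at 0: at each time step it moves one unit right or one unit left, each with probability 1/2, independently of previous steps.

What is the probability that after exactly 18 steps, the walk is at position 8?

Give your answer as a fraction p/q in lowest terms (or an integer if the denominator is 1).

Answer: 1071/32768

Derivation:
To reach position 8 after 18 steps: need 13 steps of +1 and 5 of -1.
Favorable paths: C(18,13) = 8568
Total paths: 2^18 = 262144
P = 8568/262144 = 1071/32768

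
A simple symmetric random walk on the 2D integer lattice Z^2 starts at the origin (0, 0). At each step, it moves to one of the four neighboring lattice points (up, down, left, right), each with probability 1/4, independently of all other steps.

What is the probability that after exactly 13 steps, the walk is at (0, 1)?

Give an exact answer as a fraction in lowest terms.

Answer: 184041/4194304

Derivation:
Let h be the number of horizontal steps (so 13-h are vertical). To end at (0,1) need (h+0)/2 right-steps and ((13-h)+1)/2 up-steps.
Sum over h with 0 ≤ h ≤ 12, h ≡ 0 (mod 2), 13-h ≡ 1 (mod 2):
h=0: C(13,0)·C(0,0)·C(13,7) = 1·1·1716 = 1716
h=2: C(13,2)·C(2,1)·C(11,6) = 78·2·462 = 72072
h=4: C(13,4)·C(4,2)·C(9,5) = 715·6·126 = 540540
h=6: C(13,6)·C(6,3)·C(7,4) = 1716·20·35 = 1201200
h=8: C(13,8)·C(8,4)·C(5,3) = 1287·70·10 = 900900
h=10: C(13,10)·C(10,5)·C(3,2) = 286·252·3 = 216216
h=12: C(13,12)·C(12,6)·C(1,1) = 13·924·1 = 12012
Total favorable: 2944656
Total paths: 4^13 = 67108864
P = 2944656/67108864 = 184041/4194304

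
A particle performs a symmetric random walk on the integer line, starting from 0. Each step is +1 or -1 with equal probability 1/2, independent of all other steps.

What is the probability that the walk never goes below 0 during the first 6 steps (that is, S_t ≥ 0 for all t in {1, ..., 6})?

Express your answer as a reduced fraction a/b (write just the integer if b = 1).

Answer: 5/16

Derivation:
Let f(t,s) = #length-t paths at position s with S_1..S_t all ≥ 0.
f(t,s) = f(t-1,s-1) + f(t-1,s+1) for s ≥ 0; f(t,s) = 0 for s < 0.
t=0: f(0,0)=1
t=1: f(1,1)=1
t=2: f(2,0)=1 f(2,2)=1
t=3: f(3,1)=2 f(3,3)=1
t=4: f(4,0)=2 f(4,2)=3 f(4,4)=1
t=5: f(5,1)=5 f(5,3)=4 f(5,5)=1
t=6: f(6,0)=5 f(6,2)=9 f(6,4)=5 f(6,6)=1
Σ_s f(6,s) = 20
P = 20/64 = 5/16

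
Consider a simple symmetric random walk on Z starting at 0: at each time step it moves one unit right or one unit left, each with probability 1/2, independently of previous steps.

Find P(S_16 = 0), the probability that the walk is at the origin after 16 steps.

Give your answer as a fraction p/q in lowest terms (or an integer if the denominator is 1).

To return to 0 after 16 steps: need exactly 8 steps of +1 and 8 of -1.
Favorable paths: C(16,8) = 12870
Total paths: 2^16 = 65536
P = 12870/65536 = 6435/32768

Answer: 6435/32768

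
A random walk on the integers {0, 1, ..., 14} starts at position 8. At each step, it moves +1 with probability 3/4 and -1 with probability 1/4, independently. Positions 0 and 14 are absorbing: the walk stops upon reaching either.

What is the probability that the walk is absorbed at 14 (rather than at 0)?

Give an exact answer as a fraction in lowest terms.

Biased walk: p = 3/4, q = 1/4, r = q/p = 1/3
Gambler's ruin: P(hit 14 before 0 | start at 8) = (1 - r^a)/(1 - r^N)
r^8 = 1/6561; r^14 = 1/4782969
P = (1 - 1/6561) / (1 - 1/4782969) = 6560/6561 / 4782968/4782969 = 597780/597871

Answer: 597780/597871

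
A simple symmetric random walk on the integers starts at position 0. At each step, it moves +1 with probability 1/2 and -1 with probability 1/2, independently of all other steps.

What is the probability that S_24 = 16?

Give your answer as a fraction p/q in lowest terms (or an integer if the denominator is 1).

Answer: 5313/8388608

Derivation:
To reach position 16 after 24 steps: need 20 steps of +1 and 4 of -1.
Favorable paths: C(24,20) = 10626
Total paths: 2^24 = 16777216
P = 10626/16777216 = 5313/8388608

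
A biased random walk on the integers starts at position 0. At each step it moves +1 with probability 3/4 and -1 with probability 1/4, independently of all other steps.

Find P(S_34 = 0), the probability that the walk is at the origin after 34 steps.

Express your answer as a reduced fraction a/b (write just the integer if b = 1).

Answer: 75340571907153465/73786976294838206464

Derivation:
To be at 0 after 34 steps: need exactly 17 steps of +1 and 17 of -1.
Number of such sequences: C(34,17) = 2333606220
Each has probability (3/4)^17 · (1/4)^17 = 129140163/295147905179352825856
P = 2333606220 · 129140163/295147905179352825856 = 75340571907153465/73786976294838206464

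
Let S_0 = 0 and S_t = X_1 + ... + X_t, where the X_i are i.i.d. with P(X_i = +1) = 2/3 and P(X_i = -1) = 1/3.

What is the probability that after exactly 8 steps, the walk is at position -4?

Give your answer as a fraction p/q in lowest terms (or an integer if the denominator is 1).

To reach position -4 after 8 steps: need 2 steps of +1 and 6 steps of -1.
Number of such sequences: C(8,2) = 28
Each has probability (2/3)^2 · (1/3)^6 = 4/6561
P = 28 · 4/6561 = 112/6561

Answer: 112/6561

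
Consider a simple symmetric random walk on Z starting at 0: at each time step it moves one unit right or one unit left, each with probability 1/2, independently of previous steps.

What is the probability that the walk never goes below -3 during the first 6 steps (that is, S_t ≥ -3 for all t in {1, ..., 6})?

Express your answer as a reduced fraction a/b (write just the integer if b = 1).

Let f(t,s) = #length-t paths at position s with S_1..S_t all ≥ -3.
f(t,s) = f(t-1,s-1) + f(t-1,s+1) for s ≥ -3; f(t,s) = 0 for s < -3.
t=0: f(0,0)=1
t=1: f(1,-1)=1 f(1,1)=1
t=2: f(2,-2)=1 f(2,0)=2 f(2,2)=1
t=3: f(3,-3)=1 f(3,-1)=3 f(3,1)=3 f(3,3)=1
t=4: f(4,-2)=4 f(4,0)=6 f(4,2)=4 f(4,4)=1
t=5: f(5,-3)=4 f(5,-1)=10 f(5,1)=10 f(5,3)=5 f(5,5)=1
t=6: f(6,-2)=14 f(6,0)=20 f(6,2)=15 f(6,4)=6 f(6,6)=1
Σ_s f(6,s) = 56
P = 56/64 = 7/8

Answer: 7/8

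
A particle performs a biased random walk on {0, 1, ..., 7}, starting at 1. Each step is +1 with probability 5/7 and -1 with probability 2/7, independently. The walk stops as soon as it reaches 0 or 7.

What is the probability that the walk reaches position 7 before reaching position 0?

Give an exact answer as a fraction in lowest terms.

Biased walk: p = 5/7, q = 2/7, r = q/p = 2/5
Gambler's ruin: P(hit 7 before 0 | start at 1) = (1 - r^a)/(1 - r^N)
r^1 = 2/5; r^7 = 128/78125
P = (1 - 2/5) / (1 - 128/78125) = 3/5 / 77997/78125 = 15625/25999

Answer: 15625/25999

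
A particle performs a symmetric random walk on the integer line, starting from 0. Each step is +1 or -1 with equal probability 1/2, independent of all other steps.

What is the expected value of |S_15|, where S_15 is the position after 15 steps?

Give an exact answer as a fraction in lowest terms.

S_15 takes values m ≡ 1 (mod 2) with |m| ≤ 15; P(S_15=m) = C(15,(15+m)/2)/2^15.
Total paths: 2^15 = 32768
Distribution: P(S=-15)=1/32768, P(S=-13)=15/32768, P(S=-11)=105/32768, P(S=-9)=455/32768, P(S=-7)=1365/32768, P(S=-5)=3003/32768, P(S=-3)=5005/32768, P(S=-1)=6435/32768, P(S=1)=6435/32768, P(S=3)=5005/32768, P(S=5)=3003/32768, P(S=7)=1365/32768, P(S=9)=455/32768, P(S=11)=105/32768, P(S=13)=15/32768, P(S=15)=1/32768
E[|S_15|] = Σ_m |m|·P(S_15=m) = 102960/32768 = 6435/2048

Answer: 6435/2048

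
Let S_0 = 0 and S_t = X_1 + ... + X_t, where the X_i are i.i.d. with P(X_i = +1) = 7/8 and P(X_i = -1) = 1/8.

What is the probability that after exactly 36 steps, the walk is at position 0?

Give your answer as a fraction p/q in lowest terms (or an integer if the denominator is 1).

To be at 0 after 36 steps: need exactly 18 steps of +1 and 18 of -1.
Number of such sequences: C(36,18) = 9075135300
Each has probability (7/8)^18 · (1/8)^18 = 1628413597910449/324518553658426726783156020576256
P = 9075135300 · 1628413597910449/324518553658426726783156020576256 = 3694518431349280489687425/81129638414606681695789005144064

Answer: 3694518431349280489687425/81129638414606681695789005144064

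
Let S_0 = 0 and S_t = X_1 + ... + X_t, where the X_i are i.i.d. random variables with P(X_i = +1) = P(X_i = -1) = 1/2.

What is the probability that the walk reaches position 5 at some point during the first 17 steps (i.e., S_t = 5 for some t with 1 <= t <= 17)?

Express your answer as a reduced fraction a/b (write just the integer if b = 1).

Count via complement. Let g(t,s) = #length-t paths at position s with S_1..S_t all ≠ 5.
g(t,s) = g(t-1,s-1) + g(t-1,s+1) for s ≠ 5; g(t,5) = 0.
t=0: g(0,0)=1
t=1: g(1,-1)=1 g(1,1)=1
t=2: g(2,-2)=1 g(2,0)=2 g(2,2)=1
t=3: g(3,-3)=1 g(3,-1)=3 g(3,1)=3 g(3,3)=1
t=4: g(4,-4)=1 g(4,-2)=4 g(4,0)=6 g(4,2)=4 g(4,4)=1
t=5: g(5,-5)=1 g(5,-3)=5 g(5,-1)=10 g(5,1)=10 g(5,3)=5
t=6: g(6,-6)=1 g(6,-4)=6 g(6,-2)=15 g(6,0)=20 g(6,2)=15 g(6,4)=5
t=7: g(7,-7)=1 g(7,-5)=7 g(7,-3)=21 g(7,-1)=35 g(7,1)=35 g(7,3)=20
t=8: g(8,-8)=1 g(8,-6)=8 g(8,-4)=28 g(8,-2)=56 g(8,0)=70 g(8,2)=55 g(8,4)=20
t=9: g(9,-9)=1 g(9,-7)=9 g(9,-5)=36 g(9,-3)=84 g(9,-1)=126 g(9,1)=125 g(9,3)=75
t=10: g(10,-10)=1 g(10,-8)=10 g(10,-6)=45 g(10,-4)=120 g(10,-2)=210 g(10,0)=251 g(10,2)=200 g(10,4)=75
t=11: g(11,-11)=1 g(11,-9)=11 g(11,-7)=55 g(11,-5)=165 g(11,-3)=330 g(11,-1)=461 g(11,1)=451 g(11,3)=275
t=12: g(12,-12)=1 g(12,-10)=12 g(12,-8)=66 g(12,-6)=220 g(12,-4)=495 g(12,-2)=791 g(12,0)=912 g(12,2)=726 g(12,4)=275
t=13: g(13,-13)=1 g(13,-11)=13 g(13,-9)=78 g(13,-7)=286 g(13,-5)=715 g(13,-3)=1286 g(13,-1)=1703 g(13,1)=1638 g(13,3)=1001
t=14: g(14,-14)=1 g(14,-12)=14 g(14,-10)=91 g(14,-8)=364 g(14,-6)=1001 g(14,-4)=2001 g(14,-2)=2989 g(14,0)=3341 g(14,2)=2639 g(14,4)=1001
t=15: g(15,-15)=1 g(15,-13)=15 g(15,-11)=105 g(15,-9)=455 g(15,-7)=1365 g(15,-5)=3002 g(15,-3)=4990 g(15,-1)=6330 g(15,1)=5980 g(15,3)=3640
t=16: g(16,-16)=1 g(16,-14)=16 g(16,-12)=120 g(16,-10)=560 g(16,-8)=1820 g(16,-6)=4367 g(16,-4)=7992 g(16,-2)=11320 g(16,0)=12310 g(16,2)=9620 g(16,4)=3640
t=17: g(17,-17)=1 g(17,-15)=17 g(17,-13)=136 g(17,-11)=680 g(17,-9)=2380 g(17,-7)=6187 g(17,-5)=12359 g(17,-3)=19312 g(17,-1)=23630 g(17,1)=21930 g(17,3)=13260
Paths never hitting 5: Σ_s g(17,s) = 99892
Paths hitting 5: 2^17 - 99892 = 31180
P = 31180/131072 = 7795/32768

Answer: 7795/32768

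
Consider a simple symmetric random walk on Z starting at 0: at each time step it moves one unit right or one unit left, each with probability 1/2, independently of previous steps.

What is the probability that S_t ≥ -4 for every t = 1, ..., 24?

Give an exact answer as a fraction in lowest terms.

Answer: 2904739/4194304

Derivation:
Let f(t,s) = #length-t paths at position s with S_1..S_t all ≥ -4.
f(t,s) = f(t-1,s-1) + f(t-1,s+1) for s ≥ -4; f(t,s) = 0 for s < -4.
t=0: f(0,0)=1
t=1: f(1,-1)=1 f(1,1)=1
t=2: f(2,-2)=1 f(2,0)=2 f(2,2)=1
t=3: f(3,-3)=1 f(3,-1)=3 f(3,1)=3 f(3,3)=1
t=4: f(4,-4)=1 f(4,-2)=4 f(4,0)=6 f(4,2)=4 f(4,4)=1
t=5: f(5,-3)=5 f(5,-1)=10 f(5,1)=10 f(5,3)=5 f(5,5)=1
t=6: f(6,-4)=5 f(6,-2)=15 f(6,0)=20 f(6,2)=15 f(6,4)=6 f(6,6)=1
t=7: f(7,-3)=20 f(7,-1)=35 f(7,1)=35 f(7,3)=21 f(7,5)=7 f(7,7)=1
t=8: f(8,-4)=20 f(8,-2)=55 f(8,0)=70 f(8,2)=56 f(8,4)=28 f(8,6)=8 f(8,8)=1
t=9: f(9,-3)=75 f(9,-1)=125 f(9,1)=126 f(9,3)=84 f(9,5)=36 f(9,7)=9 f(9,9)=1
t=10: f(10,-4)=75 f(10,-2)=200 f(10,0)=251 f(10,2)=210 f(10,4)=120 f(10,6)=45 f(10,8)=10 f(10,10)=1
t=11: f(11,-3)=275 f(11,-1)=451 f(11,1)=461 f(11,3)=330 f(11,5)=165 f(11,7)=55 f(11,9)=11 f(11,11)=1
t=12: f(12,-4)=275 f(12,-2)=726 f(12,0)=912 f(12,2)=791 f(12,4)=495 f(12,6)=220 f(12,8)=66 f(12,10)=12 f(12,12)=1
t=13: f(13,-3)=1001 f(13,-1)=1638 f(13,1)=1703 f(13,3)=1286 f(13,5)=715 f(13,7)=286 f(13,9)=78 f(13,11)=13 f(13,13)=1
t=14: f(14,-4)=1001 f(14,-2)=2639 f(14,0)=3341 f(14,2)=2989 f(14,4)=2001 f(14,6)=1001 f(14,8)=364 f(14,10)=91 f(14,12)=14 f(14,14)=1
t=15: f(15,-3)=3640 f(15,-1)=5980 f(15,1)=6330 f(15,3)=4990 f(15,5)=3002 f(15,7)=1365 f(15,9)=455 f(15,11)=105 f(15,13)=15 f(15,15)=1
t=16: f(16,-4)=3640 f(16,-2)=9620 f(16,0)=12310 f(16,2)=11320 f(16,4)=7992 f(16,6)=4367 f(16,8)=1820 f(16,10)=560 f(16,12)=120 f(16,14)=16 f(16,16)=1
t=17: f(17,-3)=13260 f(17,-1)=21930 f(17,1)=23630 f(17,3)=19312 f(17,5)=12359 f(17,7)=6187 f(17,9)=2380 f(17,11)=680 f(17,13)=136 f(17,15)=17 f(17,17)=1
t=18: f(18,-4)=13260 f(18,-2)=35190 f(18,0)=45560 f(18,2)=42942 f(18,4)=31671 f(18,6)=18546 f(18,8)=8567 f(18,10)=3060 f(18,12)=816 f(18,14)=153 f(18,16)=18 f(18,18)=1
t=19: f(19,-3)=48450 f(19,-1)=80750 f(19,1)=88502 f(19,3)=74613 f(19,5)=50217 f(19,7)=27113 f(19,9)=11627 f(19,11)=3876 f(19,13)=969 f(19,15)=171 f(19,17)=19 f(19,19)=1
t=20: f(20,-4)=48450 f(20,-2)=129200 f(20,0)=169252 f(20,2)=163115 f(20,4)=124830 f(20,6)=77330 f(20,8)=38740 f(20,10)=15503 f(20,12)=4845 f(20,14)=1140 f(20,16)=190 f(20,18)=20 f(20,20)=1
t=21: f(21,-3)=177650 f(21,-1)=298452 f(21,1)=332367 f(21,3)=287945 f(21,5)=202160 f(21,7)=116070 f(21,9)=54243 f(21,11)=20348 f(21,13)=5985 f(21,15)=1330 f(21,17)=210 f(21,19)=21 f(21,21)=1
t=22: f(22,-4)=177650 f(22,-2)=476102 f(22,0)=630819 f(22,2)=620312 f(22,4)=490105 f(22,6)=318230 f(22,8)=170313 f(22,10)=74591 f(22,12)=26333 f(22,14)=7315 f(22,16)=1540 f(22,18)=231 f(22,20)=22 f(22,22)=1
t=23: f(23,-3)=653752 f(23,-1)=1106921 f(23,1)=1251131 f(23,3)=1110417 f(23,5)=808335 f(23,7)=488543 f(23,9)=244904 f(23,11)=100924 f(23,13)=33648 f(23,15)=8855 f(23,17)=1771 f(23,19)=253 f(23,21)=23 f(23,23)=1
t=24: f(24,-4)=653752 f(24,-2)=1760673 f(24,0)=2358052 f(24,2)=2361548 f(24,4)=1918752 f(24,6)=1296878 f(24,8)=733447 f(24,10)=345828 f(24,12)=134572 f(24,14)=42503 f(24,16)=10626 f(24,18)=2024 f(24,20)=276 f(24,22)=24 f(24,24)=1
Σ_s f(24,s) = 11618956
P = 11618956/16777216 = 2904739/4194304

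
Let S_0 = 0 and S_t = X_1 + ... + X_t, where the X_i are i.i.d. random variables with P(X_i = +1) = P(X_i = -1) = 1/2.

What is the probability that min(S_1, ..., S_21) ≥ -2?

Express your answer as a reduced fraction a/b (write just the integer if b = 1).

Let f(t,s) = #length-t paths at position s with S_1..S_t all ≥ -2.
f(t,s) = f(t-1,s-1) + f(t-1,s+1) for s ≥ -2; f(t,s) = 0 for s < -2.
t=0: f(0,0)=1
t=1: f(1,-1)=1 f(1,1)=1
t=2: f(2,-2)=1 f(2,0)=2 f(2,2)=1
t=3: f(3,-1)=3 f(3,1)=3 f(3,3)=1
t=4: f(4,-2)=3 f(4,0)=6 f(4,2)=4 f(4,4)=1
t=5: f(5,-1)=9 f(5,1)=10 f(5,3)=5 f(5,5)=1
t=6: f(6,-2)=9 f(6,0)=19 f(6,2)=15 f(6,4)=6 f(6,6)=1
t=7: f(7,-1)=28 f(7,1)=34 f(7,3)=21 f(7,5)=7 f(7,7)=1
t=8: f(8,-2)=28 f(8,0)=62 f(8,2)=55 f(8,4)=28 f(8,6)=8 f(8,8)=1
t=9: f(9,-1)=90 f(9,1)=117 f(9,3)=83 f(9,5)=36 f(9,7)=9 f(9,9)=1
t=10: f(10,-2)=90 f(10,0)=207 f(10,2)=200 f(10,4)=119 f(10,6)=45 f(10,8)=10 f(10,10)=1
t=11: f(11,-1)=297 f(11,1)=407 f(11,3)=319 f(11,5)=164 f(11,7)=55 f(11,9)=11 f(11,11)=1
t=12: f(12,-2)=297 f(12,0)=704 f(12,2)=726 f(12,4)=483 f(12,6)=219 f(12,8)=66 f(12,10)=12 f(12,12)=1
t=13: f(13,-1)=1001 f(13,1)=1430 f(13,3)=1209 f(13,5)=702 f(13,7)=285 f(13,9)=78 f(13,11)=13 f(13,13)=1
t=14: f(14,-2)=1001 f(14,0)=2431 f(14,2)=2639 f(14,4)=1911 f(14,6)=987 f(14,8)=363 f(14,10)=91 f(14,12)=14 f(14,14)=1
t=15: f(15,-1)=3432 f(15,1)=5070 f(15,3)=4550 f(15,5)=2898 f(15,7)=1350 f(15,9)=454 f(15,11)=105 f(15,13)=15 f(15,15)=1
t=16: f(16,-2)=3432 f(16,0)=8502 f(16,2)=9620 f(16,4)=7448 f(16,6)=4248 f(16,8)=1804 f(16,10)=559 f(16,12)=120 f(16,14)=16 f(16,16)=1
t=17: f(17,-1)=11934 f(17,1)=18122 f(17,3)=17068 f(17,5)=11696 f(17,7)=6052 f(17,9)=2363 f(17,11)=679 f(17,13)=136 f(17,15)=17 f(17,17)=1
t=18: f(18,-2)=11934 f(18,0)=30056 f(18,2)=35190 f(18,4)=28764 f(18,6)=17748 f(18,8)=8415 f(18,10)=3042 f(18,12)=815 f(18,14)=153 f(18,16)=18 f(18,18)=1
t=19: f(19,-1)=41990 f(19,1)=65246 f(19,3)=63954 f(19,5)=46512 f(19,7)=26163 f(19,9)=11457 f(19,11)=3857 f(19,13)=968 f(19,15)=171 f(19,17)=19 f(19,19)=1
t=20: f(20,-2)=41990 f(20,0)=107236 f(20,2)=129200 f(20,4)=110466 f(20,6)=72675 f(20,8)=37620 f(20,10)=15314 f(20,12)=4825 f(20,14)=1139 f(20,16)=190 f(20,18)=20 f(20,20)=1
t=21: f(21,-1)=149226 f(21,1)=236436 f(21,3)=239666 f(21,5)=183141 f(21,7)=110295 f(21,9)=52934 f(21,11)=20139 f(21,13)=5964 f(21,15)=1329 f(21,17)=210 f(21,19)=21 f(21,21)=1
Σ_s f(21,s) = 999362
P = 999362/2097152 = 499681/1048576

Answer: 499681/1048576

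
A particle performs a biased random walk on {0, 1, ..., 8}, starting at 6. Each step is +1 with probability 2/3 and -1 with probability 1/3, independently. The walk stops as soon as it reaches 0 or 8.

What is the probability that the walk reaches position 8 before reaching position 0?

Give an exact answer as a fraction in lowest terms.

Answer: 84/85

Derivation:
Biased walk: p = 2/3, q = 1/3, r = q/p = 1/2
Gambler's ruin: P(hit 8 before 0 | start at 6) = (1 - r^a)/(1 - r^N)
r^6 = 1/64; r^8 = 1/256
P = (1 - 1/64) / (1 - 1/256) = 63/64 / 255/256 = 84/85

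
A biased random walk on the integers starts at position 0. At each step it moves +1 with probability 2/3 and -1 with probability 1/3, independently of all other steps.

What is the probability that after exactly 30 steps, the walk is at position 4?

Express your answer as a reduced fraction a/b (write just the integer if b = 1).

To reach position 4 after 30 steps: need 17 steps of +1 and 13 steps of -1.
Number of such sequences: C(30,17) = 119759850
Each has probability (2/3)^17 · (1/3)^13 = 131072/205891132094649
P = 119759850 · 131072/205891132094649 = 581376409600/7625597484987

Answer: 581376409600/7625597484987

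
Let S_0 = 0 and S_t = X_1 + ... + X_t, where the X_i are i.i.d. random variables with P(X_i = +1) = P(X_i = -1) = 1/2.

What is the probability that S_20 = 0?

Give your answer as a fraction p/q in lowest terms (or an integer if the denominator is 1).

To return to 0 after 20 steps: need exactly 10 steps of +1 and 10 of -1.
Favorable paths: C(20,10) = 184756
Total paths: 2^20 = 1048576
P = 184756/1048576 = 46189/262144

Answer: 46189/262144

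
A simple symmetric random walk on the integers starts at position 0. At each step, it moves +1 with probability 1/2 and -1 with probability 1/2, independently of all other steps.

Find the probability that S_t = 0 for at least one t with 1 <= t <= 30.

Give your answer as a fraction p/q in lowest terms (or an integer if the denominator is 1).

Count via complement. Let g(t,s) = #length-t paths at position s with S_1..S_t all ≠ 0.
g(t,s) = g(t-1,s-1) + g(t-1,s+1) for s ≠ 0; g(t,0) = 0.
t=0: g(0,0)=1
t=1: g(1,-1)=1 g(1,1)=1
t=2: g(2,-2)=1 g(2,2)=1
t=3: g(3,-3)=1 g(3,-1)=1 g(3,1)=1 g(3,3)=1
t=4: g(4,-4)=1 g(4,-2)=2 g(4,2)=2 g(4,4)=1
t=5: g(5,-5)=1 g(5,-3)=3 g(5,-1)=2 g(5,1)=2 g(5,3)=3 g(5,5)=1
t=6: g(6,-6)=1 g(6,-4)=4 g(6,-2)=5 g(6,2)=5 g(6,4)=4 g(6,6)=1
t=7: g(7,-7)=1 g(7,-5)=5 g(7,-3)=9 g(7,-1)=5 g(7,1)=5 g(7,3)=9 g(7,5)=5 g(7,7)=1
t=8: g(8,-8)=1 g(8,-6)=6 g(8,-4)=14 g(8,-2)=14 g(8,2)=14 g(8,4)=14 g(8,6)=6 g(8,8)=1
t=9: g(9,-9)=1 g(9,-7)=7 g(9,-5)=20 g(9,-3)=28 g(9,-1)=14 g(9,1)=14 g(9,3)=28 g(9,5)=20 g(9,7)=7 g(9,9)=1
t=10: g(10,-10)=1 g(10,-8)=8 g(10,-6)=27 g(10,-4)=48 g(10,-2)=42 g(10,2)=42 g(10,4)=48 g(10,6)=27 g(10,8)=8 g(10,10)=1
t=11: g(11,-11)=1 g(11,-9)=9 g(11,-7)=35 g(11,-5)=75 g(11,-3)=90 g(11,-1)=42 g(11,1)=42 g(11,3)=90 g(11,5)=75 g(11,7)=35 g(11,9)=9 g(11,11)=1
t=12: g(12,-12)=1 g(12,-10)=10 g(12,-8)=44 g(12,-6)=110 g(12,-4)=165 g(12,-2)=132 g(12,2)=132 g(12,4)=165 g(12,6)=110 g(12,8)=44 g(12,10)=10 g(12,12)=1
t=13: g(13,-13)=1 g(13,-11)=11 g(13,-9)=54 g(13,-7)=154 g(13,-5)=275 g(13,-3)=297 g(13,-1)=132 g(13,1)=132 g(13,3)=297 g(13,5)=275 g(13,7)=154 g(13,9)=54 g(13,11)=11 g(13,13)=1
t=14: g(14,-14)=1 g(14,-12)=12 g(14,-10)=65 g(14,-8)=208 g(14,-6)=429 g(14,-4)=572 g(14,-2)=429 g(14,2)=429 g(14,4)=572 g(14,6)=429 g(14,8)=208 g(14,10)=65 g(14,12)=12 g(14,14)=1
t=15: g(15,-15)=1 g(15,-13)=13 g(15,-11)=77 g(15,-9)=273 g(15,-7)=637 g(15,-5)=1001 g(15,-3)=1001 g(15,-1)=429 g(15,1)=429 g(15,3)=1001 g(15,5)=1001 g(15,7)=637 g(15,9)=273 g(15,11)=77 g(15,13)=13 g(15,15)=1
t=16: g(16,-16)=1 g(16,-14)=14 g(16,-12)=90 g(16,-10)=350 g(16,-8)=910 g(16,-6)=1638 g(16,-4)=2002 g(16,-2)=1430 g(16,2)=1430 g(16,4)=2002 g(16,6)=1638 g(16,8)=910 g(16,10)=350 g(16,12)=90 g(16,14)=14 g(16,16)=1
t=17: g(17,-17)=1 g(17,-15)=15 g(17,-13)=104 g(17,-11)=440 g(17,-9)=1260 g(17,-7)=2548 g(17,-5)=3640 g(17,-3)=3432 g(17,-1)=1430 g(17,1)=1430 g(17,3)=3432 g(17,5)=3640 g(17,7)=2548 g(17,9)=1260 g(17,11)=440 g(17,13)=104 g(17,15)=15 g(17,17)=1
t=18: g(18,-18)=1 g(18,-16)=16 g(18,-14)=119 g(18,-12)=544 g(18,-10)=1700 g(18,-8)=3808 g(18,-6)=6188 g(18,-4)=7072 g(18,-2)=4862 g(18,2)=4862 g(18,4)=7072 g(18,6)=6188 g(18,8)=3808 g(18,10)=1700 g(18,12)=544 g(18,14)=119 g(18,16)=16 g(18,18)=1
t=19: g(19,-19)=1 g(19,-17)=17 g(19,-15)=135 g(19,-13)=663 g(19,-11)=2244 g(19,-9)=5508 g(19,-7)=9996 g(19,-5)=13260 g(19,-3)=11934 g(19,-1)=4862 g(19,1)=4862 g(19,3)=11934 g(19,5)=13260 g(19,7)=9996 g(19,9)=5508 g(19,11)=2244 g(19,13)=663 g(19,15)=135 g(19,17)=17 g(19,19)=1
t=20: g(20,-20)=1 g(20,-18)=18 g(20,-16)=152 g(20,-14)=798 g(20,-12)=2907 g(20,-10)=7752 g(20,-8)=15504 g(20,-6)=23256 g(20,-4)=25194 g(20,-2)=16796 g(20,2)=16796 g(20,4)=25194 g(20,6)=23256 g(20,8)=15504 g(20,10)=7752 g(20,12)=2907 g(20,14)=798 g(20,16)=152 g(20,18)=18 g(20,20)=1
t=21: g(21,-21)=1 g(21,-19)=19 g(21,-17)=170 g(21,-15)=950 g(21,-13)=3705 g(21,-11)=10659 g(21,-9)=23256 g(21,-7)=38760 g(21,-5)=48450 g(21,-3)=41990 g(21,-1)=16796 g(21,1)=16796 g(21,3)=41990 g(21,5)=48450 g(21,7)=38760 g(21,9)=23256 g(21,11)=10659 g(21,13)=3705 g(21,15)=950 g(21,17)=170 g(21,19)=19 g(21,21)=1
t=22: g(22,-22)=1 g(22,-20)=20 g(22,-18)=189 g(22,-16)=1120 g(22,-14)=4655 g(22,-12)=14364 g(22,-10)=33915 g(22,-8)=62016 g(22,-6)=87210 g(22,-4)=90440 g(22,-2)=58786 g(22,2)=58786 g(22,4)=90440 g(22,6)=87210 g(22,8)=62016 g(22,10)=33915 g(22,12)=14364 g(22,14)=4655 g(22,16)=1120 g(22,18)=189 g(22,20)=20 g(22,22)=1
t=23: g(23,-23)=1 g(23,-21)=21 g(23,-19)=209 g(23,-17)=1309 g(23,-15)=5775 g(23,-13)=19019 g(23,-11)=48279 g(23,-9)=95931 g(23,-7)=149226 g(23,-5)=177650 g(23,-3)=149226 g(23,-1)=58786 g(23,1)=58786 g(23,3)=149226 g(23,5)=177650 g(23,7)=149226 g(23,9)=95931 g(23,11)=48279 g(23,13)=19019 g(23,15)=5775 g(23,17)=1309 g(23,19)=209 g(23,21)=21 g(23,23)=1
t=24: g(24,-24)=1 g(24,-22)=22 g(24,-20)=230 g(24,-18)=1518 g(24,-16)=7084 g(24,-14)=24794 g(24,-12)=67298 g(24,-10)=144210 g(24,-8)=245157 g(24,-6)=326876 g(24,-4)=326876 g(24,-2)=208012 g(24,2)=208012 g(24,4)=326876 g(24,6)=326876 g(24,8)=245157 g(24,10)=144210 g(24,12)=67298 g(24,14)=24794 g(24,16)=7084 g(24,18)=1518 g(24,20)=230 g(24,22)=22 g(24,24)=1
t=25: g(25,-25)=1 g(25,-23)=23 g(25,-21)=252 g(25,-19)=1748 g(25,-17)=8602 g(25,-15)=31878 g(25,-13)=92092 g(25,-11)=211508 g(25,-9)=389367 g(25,-7)=572033 g(25,-5)=653752 g(25,-3)=534888 g(25,-1)=208012 g(25,1)=208012 g(25,3)=534888 g(25,5)=653752 g(25,7)=572033 g(25,9)=389367 g(25,11)=211508 g(25,13)=92092 g(25,15)=31878 g(25,17)=8602 g(25,19)=1748 g(25,21)=252 g(25,23)=23 g(25,25)=1
t=26: g(26,-26)=1 g(26,-24)=24 g(26,-22)=275 g(26,-20)=2000 g(26,-18)=10350 g(26,-16)=40480 g(26,-14)=123970 g(26,-12)=303600 g(26,-10)=600875 g(26,-8)=961400 g(26,-6)=1225785 g(26,-4)=1188640 g(26,-2)=742900 g(26,2)=742900 g(26,4)=1188640 g(26,6)=1225785 g(26,8)=961400 g(26,10)=600875 g(26,12)=303600 g(26,14)=123970 g(26,16)=40480 g(26,18)=10350 g(26,20)=2000 g(26,22)=275 g(26,24)=24 g(26,26)=1
t=27: g(27,-27)=1 g(27,-25)=25 g(27,-23)=299 g(27,-21)=2275 g(27,-19)=12350 g(27,-17)=50830 g(27,-15)=164450 g(27,-13)=427570 g(27,-11)=904475 g(27,-9)=1562275 g(27,-7)=2187185 g(27,-5)=2414425 g(27,-3)=1931540 g(27,-1)=742900 g(27,1)=742900 g(27,3)=1931540 g(27,5)=2414425 g(27,7)=2187185 g(27,9)=1562275 g(27,11)=904475 g(27,13)=427570 g(27,15)=164450 g(27,17)=50830 g(27,19)=12350 g(27,21)=2275 g(27,23)=299 g(27,25)=25 g(27,27)=1
t=28: g(28,-28)=1 g(28,-26)=26 g(28,-24)=324 g(28,-22)=2574 g(28,-20)=14625 g(28,-18)=63180 g(28,-16)=215280 g(28,-14)=592020 g(28,-12)=1332045 g(28,-10)=2466750 g(28,-8)=3749460 g(28,-6)=4601610 g(28,-4)=4345965 g(28,-2)=2674440 g(28,2)=2674440 g(28,4)=4345965 g(28,6)=4601610 g(28,8)=3749460 g(28,10)=2466750 g(28,12)=1332045 g(28,14)=592020 g(28,16)=215280 g(28,18)=63180 g(28,20)=14625 g(28,22)=2574 g(28,24)=324 g(28,26)=26 g(28,28)=1
t=29: g(29,-29)=1 g(29,-27)=27 g(29,-25)=350 g(29,-23)=2898 g(29,-21)=17199 g(29,-19)=77805 g(29,-17)=278460 g(29,-15)=807300 g(29,-13)=1924065 g(29,-11)=3798795 g(29,-9)=6216210 g(29,-7)=8351070 g(29,-5)=8947575 g(29,-3)=7020405 g(29,-1)=2674440 g(29,1)=2674440 g(29,3)=7020405 g(29,5)=8947575 g(29,7)=8351070 g(29,9)=6216210 g(29,11)=3798795 g(29,13)=1924065 g(29,15)=807300 g(29,17)=278460 g(29,19)=77805 g(29,21)=17199 g(29,23)=2898 g(29,25)=350 g(29,27)=27 g(29,29)=1
t=30: g(30,-30)=1 g(30,-28)=28 g(30,-26)=377 g(30,-24)=3248 g(30,-22)=20097 g(30,-20)=95004 g(30,-18)=356265 g(30,-16)=1085760 g(30,-14)=2731365 g(30,-12)=5722860 g(30,-10)=10015005 g(30,-8)=14567280 g(30,-6)=17298645 g(30,-4)=15967980 g(30,-2)=9694845 g(30,2)=9694845 g(30,4)=15967980 g(30,6)=17298645 g(30,8)=14567280 g(30,10)=10015005 g(30,12)=5722860 g(30,14)=2731365 g(30,16)=1085760 g(30,18)=356265 g(30,20)=95004 g(30,22)=20097 g(30,24)=3248 g(30,26)=377 g(30,28)=28 g(30,30)=1
Paths never hitting 0: Σ_s g(30,s) = 155117520
Paths hitting 0: 2^30 - 155117520 = 918624304
P = 918624304/1073741824 = 57414019/67108864

Answer: 57414019/67108864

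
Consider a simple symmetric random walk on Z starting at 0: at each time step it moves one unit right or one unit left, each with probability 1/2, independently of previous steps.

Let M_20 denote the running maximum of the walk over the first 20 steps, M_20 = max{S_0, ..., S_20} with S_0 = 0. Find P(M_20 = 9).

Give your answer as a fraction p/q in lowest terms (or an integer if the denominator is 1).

Let M_20 = max(S_0,...,S_20). Use the reflection principle: for j ≥ 1, #{paths with M_20 ≥ j} = #{S_20 ≥ j} + #{S_20 ≥ j+1}.
By reflection, #{M_20 ≥ 9} = #{S_20 ≥ 9} + #{S_20 ≥ 10} = 21700 + 21700 = 43400.
#{M_20 ≥ 10} = #{S_20 ≥ 10} + #{S_20 ≥ 11} = 21700 + 6196 = 27896.
#{M_20 = 9} = 43400 - 27896 = 15504.
P(M_20 = 9) = 15504/1048576 = 969/65536

Answer: 969/65536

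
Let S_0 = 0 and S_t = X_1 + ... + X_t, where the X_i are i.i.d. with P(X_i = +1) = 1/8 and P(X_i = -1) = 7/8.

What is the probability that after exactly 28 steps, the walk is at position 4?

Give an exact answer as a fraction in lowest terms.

To reach position 4 after 28 steps: need 16 steps of +1 and 12 steps of -1.
Number of such sequences: C(28,16) = 30421755
Each has probability (1/8)^16 · (7/8)^12 = 13841287201/19342813113834066795298816
P = 30421755 · 13841287201/19342813113834066795298816 = 421076248113457755/19342813113834066795298816

Answer: 421076248113457755/19342813113834066795298816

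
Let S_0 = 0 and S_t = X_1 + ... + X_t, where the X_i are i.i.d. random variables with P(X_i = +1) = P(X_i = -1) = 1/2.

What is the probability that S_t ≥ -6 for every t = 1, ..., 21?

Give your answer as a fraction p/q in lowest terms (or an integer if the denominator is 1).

Answer: 227069/262144

Derivation:
Let f(t,s) = #length-t paths at position s with S_1..S_t all ≥ -6.
f(t,s) = f(t-1,s-1) + f(t-1,s+1) for s ≥ -6; f(t,s) = 0 for s < -6.
t=0: f(0,0)=1
t=1: f(1,-1)=1 f(1,1)=1
t=2: f(2,-2)=1 f(2,0)=2 f(2,2)=1
t=3: f(3,-3)=1 f(3,-1)=3 f(3,1)=3 f(3,3)=1
t=4: f(4,-4)=1 f(4,-2)=4 f(4,0)=6 f(4,2)=4 f(4,4)=1
t=5: f(5,-5)=1 f(5,-3)=5 f(5,-1)=10 f(5,1)=10 f(5,3)=5 f(5,5)=1
t=6: f(6,-6)=1 f(6,-4)=6 f(6,-2)=15 f(6,0)=20 f(6,2)=15 f(6,4)=6 f(6,6)=1
t=7: f(7,-5)=7 f(7,-3)=21 f(7,-1)=35 f(7,1)=35 f(7,3)=21 f(7,5)=7 f(7,7)=1
t=8: f(8,-6)=7 f(8,-4)=28 f(8,-2)=56 f(8,0)=70 f(8,2)=56 f(8,4)=28 f(8,6)=8 f(8,8)=1
t=9: f(9,-5)=35 f(9,-3)=84 f(9,-1)=126 f(9,1)=126 f(9,3)=84 f(9,5)=36 f(9,7)=9 f(9,9)=1
t=10: f(10,-6)=35 f(10,-4)=119 f(10,-2)=210 f(10,0)=252 f(10,2)=210 f(10,4)=120 f(10,6)=45 f(10,8)=10 f(10,10)=1
t=11: f(11,-5)=154 f(11,-3)=329 f(11,-1)=462 f(11,1)=462 f(11,3)=330 f(11,5)=165 f(11,7)=55 f(11,9)=11 f(11,11)=1
t=12: f(12,-6)=154 f(12,-4)=483 f(12,-2)=791 f(12,0)=924 f(12,2)=792 f(12,4)=495 f(12,6)=220 f(12,8)=66 f(12,10)=12 f(12,12)=1
t=13: f(13,-5)=637 f(13,-3)=1274 f(13,-1)=1715 f(13,1)=1716 f(13,3)=1287 f(13,5)=715 f(13,7)=286 f(13,9)=78 f(13,11)=13 f(13,13)=1
t=14: f(14,-6)=637 f(14,-4)=1911 f(14,-2)=2989 f(14,0)=3431 f(14,2)=3003 f(14,4)=2002 f(14,6)=1001 f(14,8)=364 f(14,10)=91 f(14,12)=14 f(14,14)=1
t=15: f(15,-5)=2548 f(15,-3)=4900 f(15,-1)=6420 f(15,1)=6434 f(15,3)=5005 f(15,5)=3003 f(15,7)=1365 f(15,9)=455 f(15,11)=105 f(15,13)=15 f(15,15)=1
t=16: f(16,-6)=2548 f(16,-4)=7448 f(16,-2)=11320 f(16,0)=12854 f(16,2)=11439 f(16,4)=8008 f(16,6)=4368 f(16,8)=1820 f(16,10)=560 f(16,12)=120 f(16,14)=16 f(16,16)=1
t=17: f(17,-5)=9996 f(17,-3)=18768 f(17,-1)=24174 f(17,1)=24293 f(17,3)=19447 f(17,5)=12376 f(17,7)=6188 f(17,9)=2380 f(17,11)=680 f(17,13)=136 f(17,15)=17 f(17,17)=1
t=18: f(18,-6)=9996 f(18,-4)=28764 f(18,-2)=42942 f(18,0)=48467 f(18,2)=43740 f(18,4)=31823 f(18,6)=18564 f(18,8)=8568 f(18,10)=3060 f(18,12)=816 f(18,14)=153 f(18,16)=18 f(18,18)=1
t=19: f(19,-5)=38760 f(19,-3)=71706 f(19,-1)=91409 f(19,1)=92207 f(19,3)=75563 f(19,5)=50387 f(19,7)=27132 f(19,9)=11628 f(19,11)=3876 f(19,13)=969 f(19,15)=171 f(19,17)=19 f(19,19)=1
t=20: f(20,-6)=38760 f(20,-4)=110466 f(20,-2)=163115 f(20,0)=183616 f(20,2)=167770 f(20,4)=125950 f(20,6)=77519 f(20,8)=38760 f(20,10)=15504 f(20,12)=4845 f(20,14)=1140 f(20,16)=190 f(20,18)=20 f(20,20)=1
t=21: f(21,-5)=149226 f(21,-3)=273581 f(21,-1)=346731 f(21,1)=351386 f(21,3)=293720 f(21,5)=203469 f(21,7)=116279 f(21,9)=54264 f(21,11)=20349 f(21,13)=5985 f(21,15)=1330 f(21,17)=210 f(21,19)=21 f(21,21)=1
Σ_s f(21,s) = 1816552
P = 1816552/2097152 = 227069/262144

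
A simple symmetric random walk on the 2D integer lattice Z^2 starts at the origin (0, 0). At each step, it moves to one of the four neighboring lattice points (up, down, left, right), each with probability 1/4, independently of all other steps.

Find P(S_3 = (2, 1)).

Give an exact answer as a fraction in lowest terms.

Answer: 3/64

Derivation:
Let h be the number of horizontal steps (so 3-h are vertical). To end at (2,1) need (h+2)/2 right-steps and ((3-h)+1)/2 up-steps.
Sum over h with 2 ≤ h ≤ 2, h ≡ 0 (mod 2), 3-h ≡ 1 (mod 2):
h=2: C(3,2)·C(2,2)·C(1,1) = 3·1·1 = 3
Total favorable: 3
Total paths: 4^3 = 64
P = 3/64 = 3/64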